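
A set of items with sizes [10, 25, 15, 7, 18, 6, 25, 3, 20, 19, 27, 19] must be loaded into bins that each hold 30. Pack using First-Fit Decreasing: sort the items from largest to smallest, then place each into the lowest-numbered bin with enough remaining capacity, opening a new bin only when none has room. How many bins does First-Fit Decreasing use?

Sorted descending: 27, 25, 25, 20, 19, 19, 18, 15, 10, 7, 6, 3.
bin 1: place 27, 3 left
bin 2: place 25, 5 left
bin 3: place 25, 5 left
bin 4: place 20, 10 left
bin 5: place 19, 11 left
bin 6: place 19, 11 left
bin 7: place 18, 12 left
bin 8: place 15, 15 left
bin 4: place 10, 0 left
bin 5: place 7, 4 left
bin 6: place 6, 5 left
bin 1: place 3, 0 left
Final bins: [27,3] [25] [25] [20,10] [19,7] [19,6] [18] [15].

8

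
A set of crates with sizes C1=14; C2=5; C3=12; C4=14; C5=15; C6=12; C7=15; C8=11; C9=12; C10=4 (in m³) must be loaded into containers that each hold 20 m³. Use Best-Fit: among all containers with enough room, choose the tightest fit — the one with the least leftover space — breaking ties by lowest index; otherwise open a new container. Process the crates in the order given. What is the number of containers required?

container 1: place C1 (14 m³), 6 m³ left
container 1: place C2 (5 m³), 1 m³ left
container 2: place C3 (12 m³), 8 m³ left
container 3: place C4 (14 m³), 6 m³ left
container 4: place C5 (15 m³), 5 m³ left
container 5: place C6 (12 m³), 8 m³ left
container 6: place C7 (15 m³), 5 m³ left
container 7: place C8 (11 m³), 9 m³ left
container 8: place C9 (12 m³), 8 m³ left
container 4: place C10 (4 m³), 1 m³ left
Final containers: [14,5] [12] [14] [15,4] [12] [15] [11] [12].

8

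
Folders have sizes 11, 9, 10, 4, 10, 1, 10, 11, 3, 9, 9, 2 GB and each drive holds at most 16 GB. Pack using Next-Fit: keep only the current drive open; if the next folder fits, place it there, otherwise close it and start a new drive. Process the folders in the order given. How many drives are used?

11 GB → drive 1 (remaining 5 GB)
9 GB → drive 2 (remaining 7 GB)
10 GB → drive 3 (remaining 6 GB)
4 GB → drive 3 (remaining 2 GB)
10 GB → drive 4 (remaining 6 GB)
1 GB → drive 4 (remaining 5 GB)
10 GB → drive 5 (remaining 6 GB)
11 GB → drive 6 (remaining 5 GB)
3 GB → drive 6 (remaining 2 GB)
9 GB → drive 7 (remaining 7 GB)
9 GB → drive 8 (remaining 7 GB)
2 GB → drive 8 (remaining 5 GB)

8 drives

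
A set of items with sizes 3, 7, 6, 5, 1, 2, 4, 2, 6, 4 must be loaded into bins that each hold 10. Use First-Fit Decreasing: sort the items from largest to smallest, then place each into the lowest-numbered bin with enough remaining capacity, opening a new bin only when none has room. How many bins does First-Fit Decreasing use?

4

Sorted descending: 7, 6, 6, 5, 4, 4, 3, 2, 2, 1.
Put 7 in bin 1; 3 remain.
Put 6 in bin 2; 4 remain.
Put 6 in bin 3; 4 remain.
Put 5 in bin 4; 5 remain.
Put 4 in bin 2; 0 remain.
Put 4 in bin 3; 0 remain.
Put 3 in bin 1; 0 remain.
Put 2 in bin 4; 3 remain.
Put 2 in bin 4; 1 remain.
Put 1 in bin 4; 0 remain.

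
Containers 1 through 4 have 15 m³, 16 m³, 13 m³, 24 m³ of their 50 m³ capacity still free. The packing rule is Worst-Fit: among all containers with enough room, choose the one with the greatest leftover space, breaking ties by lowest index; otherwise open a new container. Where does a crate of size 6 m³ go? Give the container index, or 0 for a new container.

Containers with room: container 1 (15 m³), container 2 (16 m³), container 3 (13 m³), container 4 (24 m³).
Most room is container 4 with 24 m³ free.

4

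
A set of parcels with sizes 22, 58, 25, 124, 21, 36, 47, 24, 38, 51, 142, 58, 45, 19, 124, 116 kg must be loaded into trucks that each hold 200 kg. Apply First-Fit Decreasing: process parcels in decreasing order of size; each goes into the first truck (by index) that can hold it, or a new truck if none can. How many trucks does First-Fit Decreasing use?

5

Sorted descending: 142, 124, 124, 116, 58, 58, 51, 47, 45, 38, 36, 25, 24, 22, 21, 19.
142 kg → truck 1 (remaining 58 kg)
124 kg → truck 2 (remaining 76 kg)
124 kg → truck 3 (remaining 76 kg)
116 kg → truck 4 (remaining 84 kg)
58 kg → truck 1 (remaining 0 kg)
58 kg → truck 2 (remaining 18 kg)
51 kg → truck 3 (remaining 25 kg)
47 kg → truck 4 (remaining 37 kg)
45 kg → truck 5 (remaining 155 kg)
38 kg → truck 5 (remaining 117 kg)
36 kg → truck 4 (remaining 1 kg)
25 kg → truck 3 (remaining 0 kg)
24 kg → truck 5 (remaining 93 kg)
22 kg → truck 5 (remaining 71 kg)
21 kg → truck 5 (remaining 50 kg)
19 kg → truck 5 (remaining 31 kg)
Final trucks: [142,58] [124,58] [124,51,25] [116,47,36] [45,38,24,22,21,19].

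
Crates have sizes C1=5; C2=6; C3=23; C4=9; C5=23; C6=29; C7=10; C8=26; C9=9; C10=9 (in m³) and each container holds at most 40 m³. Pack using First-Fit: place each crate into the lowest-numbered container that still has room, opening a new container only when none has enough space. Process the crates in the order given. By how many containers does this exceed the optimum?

First-Fit: [5,6,23] [9,23] [29,10] [26,9] [9] → 5 containers.
Total size 149 m³; any packing needs at least ⌈149/40⌉ = 4 containers.
An optimal packing achieves that bound: [29,10] [26,9,5] [23,9,6] [23,9] → 4 containers.
Excess: 5 − 4 = 1.

1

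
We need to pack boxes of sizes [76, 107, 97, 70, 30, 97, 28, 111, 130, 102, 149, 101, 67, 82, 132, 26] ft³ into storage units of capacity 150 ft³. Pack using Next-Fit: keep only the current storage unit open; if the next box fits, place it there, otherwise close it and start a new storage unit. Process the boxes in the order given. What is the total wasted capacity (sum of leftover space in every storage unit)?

545

76 ft³ → storage unit 1 (remaining 74 ft³)
107 ft³ → storage unit 2 (remaining 43 ft³)
97 ft³ → storage unit 3 (remaining 53 ft³)
70 ft³ → storage unit 4 (remaining 80 ft³)
30 ft³ → storage unit 4 (remaining 50 ft³)
97 ft³ → storage unit 5 (remaining 53 ft³)
28 ft³ → storage unit 5 (remaining 25 ft³)
111 ft³ → storage unit 6 (remaining 39 ft³)
130 ft³ → storage unit 7 (remaining 20 ft³)
102 ft³ → storage unit 8 (remaining 48 ft³)
149 ft³ → storage unit 9 (remaining 1 ft³)
101 ft³ → storage unit 10 (remaining 49 ft³)
67 ft³ → storage unit 11 (remaining 83 ft³)
82 ft³ → storage unit 11 (remaining 1 ft³)
132 ft³ → storage unit 12 (remaining 18 ft³)
26 ft³ → storage unit 13 (remaining 124 ft³)
13 storage units × 150 ft³ = 1950 ft³; used 1405 ft³; unused 545 ft³.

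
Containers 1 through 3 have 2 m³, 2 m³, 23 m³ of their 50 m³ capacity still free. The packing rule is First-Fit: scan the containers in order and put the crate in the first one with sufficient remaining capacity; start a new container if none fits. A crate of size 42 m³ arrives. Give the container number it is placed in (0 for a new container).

No container has ≥ 42 m³ free, so a new container is opened.

0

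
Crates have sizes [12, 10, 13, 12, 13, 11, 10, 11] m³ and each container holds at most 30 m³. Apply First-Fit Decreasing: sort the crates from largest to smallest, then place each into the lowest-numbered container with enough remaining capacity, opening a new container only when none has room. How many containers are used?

4 containers

Sorted descending: 13, 13, 12, 12, 11, 11, 10, 10.
container 1: place 13 m³, 17 m³ left
container 1: place 13 m³, 4 m³ left
container 2: place 12 m³, 18 m³ left
container 2: place 12 m³, 6 m³ left
container 3: place 11 m³, 19 m³ left
container 3: place 11 m³, 8 m³ left
container 4: place 10 m³, 20 m³ left
container 4: place 10 m³, 10 m³ left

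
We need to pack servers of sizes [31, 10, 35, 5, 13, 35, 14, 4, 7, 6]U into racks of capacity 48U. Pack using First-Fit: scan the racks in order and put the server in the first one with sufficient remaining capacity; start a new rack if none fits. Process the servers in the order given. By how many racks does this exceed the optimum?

0

First-Fit: [31,10,5] [35,13] [35,4,7] [14,6] → 4 racks.
Total size 160U; any packing needs at least ⌈160/48⌉ = 4 racks.
So 4 is already optimal.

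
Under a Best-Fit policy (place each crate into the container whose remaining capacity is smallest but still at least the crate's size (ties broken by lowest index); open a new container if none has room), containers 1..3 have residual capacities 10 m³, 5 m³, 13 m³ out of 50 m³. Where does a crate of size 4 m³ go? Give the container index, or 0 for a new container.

2

Containers with room: container 1 (10 m³), container 2 (5 m³), container 3 (13 m³).
Tightest fit is container 2 with 5 m³ free.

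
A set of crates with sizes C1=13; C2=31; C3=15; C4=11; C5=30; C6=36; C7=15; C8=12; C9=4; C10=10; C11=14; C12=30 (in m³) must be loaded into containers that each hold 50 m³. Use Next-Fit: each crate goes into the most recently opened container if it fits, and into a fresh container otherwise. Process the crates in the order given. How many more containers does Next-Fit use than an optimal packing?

Next-Fit: [13,31] [15,11] [30] [36] [15,12,4,10] [14,30] → 6 containers.
Total size 221 m³; any packing needs at least ⌈221/50⌉ = 5 containers.
An optimal packing achieves that bound: [36,14] [31,15,4] [30,15] [30,13] [12,11,10] → 5 containers.
Excess: 6 − 5 = 1.

1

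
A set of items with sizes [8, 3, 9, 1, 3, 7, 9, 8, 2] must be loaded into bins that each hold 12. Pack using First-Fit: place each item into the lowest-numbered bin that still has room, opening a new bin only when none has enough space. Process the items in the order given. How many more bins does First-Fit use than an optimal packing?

0

First-Fit: [8,3,1] [9,3] [7,2] [9] [8] → 5 bins.
Total size 50; any packing needs at least ⌈50/12⌉ = 5 bins.
So 5 is already optimal.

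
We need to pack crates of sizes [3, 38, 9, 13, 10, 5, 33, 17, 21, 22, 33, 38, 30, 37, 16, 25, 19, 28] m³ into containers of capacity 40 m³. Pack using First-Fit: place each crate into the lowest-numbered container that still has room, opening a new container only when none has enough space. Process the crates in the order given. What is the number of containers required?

3 m³ → container 1 (remaining 37 m³)
38 m³ → container 2 (remaining 2 m³)
9 m³ → container 1 (remaining 28 m³)
13 m³ → container 1 (remaining 15 m³)
10 m³ → container 1 (remaining 5 m³)
5 m³ → container 1 (remaining 0 m³)
33 m³ → container 3 (remaining 7 m³)
17 m³ → container 4 (remaining 23 m³)
21 m³ → container 4 (remaining 2 m³)
22 m³ → container 5 (remaining 18 m³)
33 m³ → container 6 (remaining 7 m³)
38 m³ → container 7 (remaining 2 m³)
30 m³ → container 8 (remaining 10 m³)
37 m³ → container 9 (remaining 3 m³)
16 m³ → container 5 (remaining 2 m³)
25 m³ → container 10 (remaining 15 m³)
19 m³ → container 11 (remaining 21 m³)
28 m³ → container 12 (remaining 12 m³)

12 containers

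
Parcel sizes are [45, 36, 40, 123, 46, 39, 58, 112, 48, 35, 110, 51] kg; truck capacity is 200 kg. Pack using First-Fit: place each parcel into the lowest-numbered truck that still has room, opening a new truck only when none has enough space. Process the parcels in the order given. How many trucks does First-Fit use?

5 trucks

truck 1: place 45 kg, 155 kg left
truck 1: place 36 kg, 119 kg left
truck 1: place 40 kg, 79 kg left
truck 2: place 123 kg, 77 kg left
truck 1: place 46 kg, 33 kg left
truck 2: place 39 kg, 38 kg left
truck 3: place 58 kg, 142 kg left
truck 3: place 112 kg, 30 kg left
truck 4: place 48 kg, 152 kg left
truck 2: place 35 kg, 3 kg left
truck 4: place 110 kg, 42 kg left
truck 5: place 51 kg, 149 kg left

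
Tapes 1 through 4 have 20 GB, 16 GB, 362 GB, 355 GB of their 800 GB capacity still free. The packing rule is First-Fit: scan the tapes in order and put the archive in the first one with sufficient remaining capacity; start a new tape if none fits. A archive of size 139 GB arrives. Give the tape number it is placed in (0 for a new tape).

3

Tapes with room: tape 3 (362 GB), tape 4 (355 GB).
The first with room is tape 3.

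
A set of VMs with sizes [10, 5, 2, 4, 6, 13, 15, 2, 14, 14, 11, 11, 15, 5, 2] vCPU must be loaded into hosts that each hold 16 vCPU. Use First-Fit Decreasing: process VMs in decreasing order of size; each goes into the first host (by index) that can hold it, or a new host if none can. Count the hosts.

Sorted descending: 15, 15, 14, 14, 13, 11, 11, 10, 6, 5, 5, 4, 2, 2, 2.
15 vCPU → host 1 (remaining 1 vCPU)
15 vCPU → host 2 (remaining 1 vCPU)
14 vCPU → host 3 (remaining 2 vCPU)
14 vCPU → host 4 (remaining 2 vCPU)
13 vCPU → host 5 (remaining 3 vCPU)
11 vCPU → host 6 (remaining 5 vCPU)
11 vCPU → host 7 (remaining 5 vCPU)
10 vCPU → host 8 (remaining 6 vCPU)
6 vCPU → host 8 (remaining 0 vCPU)
5 vCPU → host 6 (remaining 0 vCPU)
5 vCPU → host 7 (remaining 0 vCPU)
4 vCPU → host 9 (remaining 12 vCPU)
2 vCPU → host 3 (remaining 0 vCPU)
2 vCPU → host 4 (remaining 0 vCPU)
2 vCPU → host 5 (remaining 1 vCPU)

9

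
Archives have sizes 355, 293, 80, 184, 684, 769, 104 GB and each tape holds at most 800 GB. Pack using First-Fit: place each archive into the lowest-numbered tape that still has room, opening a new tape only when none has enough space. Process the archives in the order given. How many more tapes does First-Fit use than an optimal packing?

First-Fit: [355,293,80] [184,104] [684] [769] → 4 tapes.
Total size 2469 GB; any packing needs at least ⌈2469/800⌉ = 4 tapes.
So 4 is already optimal.

0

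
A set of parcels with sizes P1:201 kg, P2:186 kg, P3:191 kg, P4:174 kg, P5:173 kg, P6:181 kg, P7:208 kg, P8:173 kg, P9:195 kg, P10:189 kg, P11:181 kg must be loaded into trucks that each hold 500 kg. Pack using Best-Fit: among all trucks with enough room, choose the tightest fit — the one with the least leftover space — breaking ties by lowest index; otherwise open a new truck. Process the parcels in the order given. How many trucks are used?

Put P1 (201 kg) in truck 1; 299 kg remain.
Put P2 (186 kg) in truck 1; 113 kg remain.
Put P3 (191 kg) in truck 2; 309 kg remain.
Put P4 (174 kg) in truck 2; 135 kg remain.
Put P5 (173 kg) in truck 3; 327 kg remain.
Put P6 (181 kg) in truck 3; 146 kg remain.
Put P7 (208 kg) in truck 4; 292 kg remain.
Put P8 (173 kg) in truck 4; 119 kg remain.
Put P9 (195 kg) in truck 5; 305 kg remain.
Put P10 (189 kg) in truck 5; 116 kg remain.
Put P11 (181 kg) in truck 6; 319 kg remain.

6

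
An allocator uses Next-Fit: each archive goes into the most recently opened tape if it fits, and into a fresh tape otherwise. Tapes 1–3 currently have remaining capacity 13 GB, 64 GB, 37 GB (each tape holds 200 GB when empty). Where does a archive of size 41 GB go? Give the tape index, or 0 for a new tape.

0

Next-Fit only looks at tape 3, which has 37 GB free.
41 GB does not fit, so a new tape is opened.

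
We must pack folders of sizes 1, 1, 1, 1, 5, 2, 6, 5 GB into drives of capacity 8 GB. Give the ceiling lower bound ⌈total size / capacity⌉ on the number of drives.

3 drives

Total size = 1 + 1 + 1 + 1 + 5 + 2 + 6 + 5 = 22 GB.
⌈22 / 8⌉ = 3.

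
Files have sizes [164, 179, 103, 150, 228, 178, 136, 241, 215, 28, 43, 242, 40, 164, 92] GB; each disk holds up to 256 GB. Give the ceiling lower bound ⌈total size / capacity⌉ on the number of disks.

9

Total size = 164 + 179 + 103 + 150 + 228 + 178 + 136 + 241 + 215 + 28 + 43 + 242 + 40 + 164 + 92 = 2203 GB.
⌈2203 / 256⌉ = 9.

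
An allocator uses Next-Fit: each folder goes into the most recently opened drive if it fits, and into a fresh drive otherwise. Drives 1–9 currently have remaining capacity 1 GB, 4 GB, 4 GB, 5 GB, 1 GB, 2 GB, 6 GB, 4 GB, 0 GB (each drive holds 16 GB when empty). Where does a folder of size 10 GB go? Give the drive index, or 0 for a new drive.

0

Next-Fit only looks at drive 9, which has 0 GB free.
10 GB does not fit, so a new drive is opened.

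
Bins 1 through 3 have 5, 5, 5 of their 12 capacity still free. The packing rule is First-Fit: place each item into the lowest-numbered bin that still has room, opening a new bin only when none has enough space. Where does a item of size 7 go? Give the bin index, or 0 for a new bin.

0

No bin has ≥ 7 free, so a new bin is opened.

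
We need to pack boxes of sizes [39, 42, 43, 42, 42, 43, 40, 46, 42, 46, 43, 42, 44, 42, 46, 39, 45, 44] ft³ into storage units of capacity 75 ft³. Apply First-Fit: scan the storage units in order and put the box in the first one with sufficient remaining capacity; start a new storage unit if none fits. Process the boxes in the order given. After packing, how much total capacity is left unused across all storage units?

580

Put 39 ft³ in storage unit 1; 36 ft³ remain.
Put 42 ft³ in storage unit 2; 33 ft³ remain.
Put 43 ft³ in storage unit 3; 32 ft³ remain.
Put 42 ft³ in storage unit 4; 33 ft³ remain.
Put 42 ft³ in storage unit 5; 33 ft³ remain.
Put 43 ft³ in storage unit 6; 32 ft³ remain.
Put 40 ft³ in storage unit 7; 35 ft³ remain.
Put 46 ft³ in storage unit 8; 29 ft³ remain.
Put 42 ft³ in storage unit 9; 33 ft³ remain.
Put 46 ft³ in storage unit 10; 29 ft³ remain.
Put 43 ft³ in storage unit 11; 32 ft³ remain.
Put 42 ft³ in storage unit 12; 33 ft³ remain.
Put 44 ft³ in storage unit 13; 31 ft³ remain.
Put 42 ft³ in storage unit 14; 33 ft³ remain.
Put 46 ft³ in storage unit 15; 29 ft³ remain.
Put 39 ft³ in storage unit 16; 36 ft³ remain.
Put 45 ft³ in storage unit 17; 30 ft³ remain.
Put 44 ft³ in storage unit 18; 31 ft³ remain.
18 storage units × 75 ft³ = 1350 ft³; used 770 ft³; unused 580 ft³.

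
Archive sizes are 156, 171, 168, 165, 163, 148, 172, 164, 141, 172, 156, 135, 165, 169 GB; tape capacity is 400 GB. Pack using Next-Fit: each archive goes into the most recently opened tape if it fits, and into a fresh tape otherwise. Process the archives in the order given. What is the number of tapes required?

tape 1: place 156 GB, 244 GB left
tape 1: place 171 GB, 73 GB left
tape 2: place 168 GB, 232 GB left
tape 2: place 165 GB, 67 GB left
tape 3: place 163 GB, 237 GB left
tape 3: place 148 GB, 89 GB left
tape 4: place 172 GB, 228 GB left
tape 4: place 164 GB, 64 GB left
tape 5: place 141 GB, 259 GB left
tape 5: place 172 GB, 87 GB left
tape 6: place 156 GB, 244 GB left
tape 6: place 135 GB, 109 GB left
tape 7: place 165 GB, 235 GB left
tape 7: place 169 GB, 66 GB left
Final tapes: [156,171] [168,165] [163,148] [172,164] [141,172] [156,135] [165,169].

7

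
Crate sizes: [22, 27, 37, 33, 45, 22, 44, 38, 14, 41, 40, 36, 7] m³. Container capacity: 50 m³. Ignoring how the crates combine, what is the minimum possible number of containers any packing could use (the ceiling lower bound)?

Total size = 22 + 27 + 37 + 33 + 45 + 22 + 44 + 38 + 14 + 41 + 40 + 36 + 7 = 406 m³.
⌈406 / 50⌉ = 9.

9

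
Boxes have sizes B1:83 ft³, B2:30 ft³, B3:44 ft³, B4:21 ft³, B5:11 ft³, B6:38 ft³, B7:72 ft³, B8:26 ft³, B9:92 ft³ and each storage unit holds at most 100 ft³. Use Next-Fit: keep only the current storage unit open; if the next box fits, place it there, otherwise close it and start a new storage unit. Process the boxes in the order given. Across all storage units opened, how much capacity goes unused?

83

Put B1 (83 ft³) in storage unit 1; 17 ft³ remain.
Put B2 (30 ft³) in storage unit 2; 70 ft³ remain.
Put B3 (44 ft³) in storage unit 2; 26 ft³ remain.
Put B4 (21 ft³) in storage unit 2; 5 ft³ remain.
Put B5 (11 ft³) in storage unit 3; 89 ft³ remain.
Put B6 (38 ft³) in storage unit 3; 51 ft³ remain.
Put B7 (72 ft³) in storage unit 4; 28 ft³ remain.
Put B8 (26 ft³) in storage unit 4; 2 ft³ remain.
Put B9 (92 ft³) in storage unit 5; 8 ft³ remain.
5 storage units × 100 ft³ = 500 ft³; used 417 ft³; unused 83 ft³.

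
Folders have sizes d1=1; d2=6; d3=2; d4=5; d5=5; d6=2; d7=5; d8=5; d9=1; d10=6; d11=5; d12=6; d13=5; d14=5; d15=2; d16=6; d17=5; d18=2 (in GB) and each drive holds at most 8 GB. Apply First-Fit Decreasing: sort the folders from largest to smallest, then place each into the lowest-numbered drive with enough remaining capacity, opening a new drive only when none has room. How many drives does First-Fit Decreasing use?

12

Sorted descending: 6, 6, 6, 6, 5, 5, 5, 5, 5, 5, 5, 5, 2, 2, 2, 2, 1, 1.
drive 1: place 6 GB, 2 GB left
drive 2: place 6 GB, 2 GB left
drive 3: place 6 GB, 2 GB left
drive 4: place 6 GB, 2 GB left
drive 5: place 5 GB, 3 GB left
drive 6: place 5 GB, 3 GB left
drive 7: place 5 GB, 3 GB left
drive 8: place 5 GB, 3 GB left
drive 9: place 5 GB, 3 GB left
drive 10: place 5 GB, 3 GB left
drive 11: place 5 GB, 3 GB left
drive 12: place 5 GB, 3 GB left
drive 1: place 2 GB, 0 GB left
drive 2: place 2 GB, 0 GB left
drive 3: place 2 GB, 0 GB left
drive 4: place 2 GB, 0 GB left
drive 5: place 1 GB, 2 GB left
drive 5: place 1 GB, 1 GB left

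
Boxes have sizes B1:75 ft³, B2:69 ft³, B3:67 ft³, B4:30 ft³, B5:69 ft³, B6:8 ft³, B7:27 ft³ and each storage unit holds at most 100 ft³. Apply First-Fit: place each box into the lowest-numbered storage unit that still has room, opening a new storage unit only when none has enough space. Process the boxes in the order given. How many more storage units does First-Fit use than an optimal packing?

0

First-Fit: [75,8] [69,30] [67,27] [69] → 4 storage units.
Total size 345 ft³; any packing needs at least ⌈345/100⌉ = 4 storage units.
So 4 is already optimal.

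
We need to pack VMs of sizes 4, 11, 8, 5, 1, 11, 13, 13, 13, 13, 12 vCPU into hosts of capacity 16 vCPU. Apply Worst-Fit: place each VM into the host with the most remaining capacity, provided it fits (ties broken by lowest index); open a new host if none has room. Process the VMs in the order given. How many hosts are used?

8

host 1: place 4 vCPU, 12 vCPU left
host 1: place 11 vCPU, 1 vCPU left
host 2: place 8 vCPU, 8 vCPU left
host 2: place 5 vCPU, 3 vCPU left
host 2: place 1 vCPU, 2 vCPU left
host 3: place 11 vCPU, 5 vCPU left
host 4: place 13 vCPU, 3 vCPU left
host 5: place 13 vCPU, 3 vCPU left
host 6: place 13 vCPU, 3 vCPU left
host 7: place 13 vCPU, 3 vCPU left
host 8: place 12 vCPU, 4 vCPU left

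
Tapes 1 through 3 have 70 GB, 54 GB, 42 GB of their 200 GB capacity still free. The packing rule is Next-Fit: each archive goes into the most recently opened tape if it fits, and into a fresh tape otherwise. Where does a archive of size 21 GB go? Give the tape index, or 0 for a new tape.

3

Next-Fit only looks at tape 3, which has 42 GB free.
21 GB fits there.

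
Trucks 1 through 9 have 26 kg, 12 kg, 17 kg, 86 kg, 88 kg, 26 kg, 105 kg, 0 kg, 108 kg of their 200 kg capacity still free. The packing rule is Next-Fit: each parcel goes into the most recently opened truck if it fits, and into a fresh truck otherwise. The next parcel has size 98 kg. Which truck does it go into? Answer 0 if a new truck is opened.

Next-Fit only looks at truck 9, which has 108 kg free.
98 kg fits there.

9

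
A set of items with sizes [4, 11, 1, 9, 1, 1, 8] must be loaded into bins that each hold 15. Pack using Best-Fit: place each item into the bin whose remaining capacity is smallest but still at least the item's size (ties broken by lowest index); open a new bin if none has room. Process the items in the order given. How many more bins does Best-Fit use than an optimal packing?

0

Best-Fit: [4,11] [1,9,1,1] [8] → 3 bins.
Total size 35; any packing needs at least ⌈35/15⌉ = 3 bins.
So 3 is already optimal.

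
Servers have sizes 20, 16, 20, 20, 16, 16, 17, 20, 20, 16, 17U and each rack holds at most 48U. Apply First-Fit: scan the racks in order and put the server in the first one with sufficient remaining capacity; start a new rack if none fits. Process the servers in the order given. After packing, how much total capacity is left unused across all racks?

42

20U → rack 1 (remaining 28U)
16U → rack 1 (remaining 12U)
20U → rack 2 (remaining 28U)
20U → rack 2 (remaining 8U)
16U → rack 3 (remaining 32U)
16U → rack 3 (remaining 16U)
17U → rack 4 (remaining 31U)
20U → rack 4 (remaining 11U)
20U → rack 5 (remaining 28U)
16U → rack 3 (remaining 0U)
17U → rack 5 (remaining 11U)
5 racks × 48U = 240U; used 198U; unused 42U.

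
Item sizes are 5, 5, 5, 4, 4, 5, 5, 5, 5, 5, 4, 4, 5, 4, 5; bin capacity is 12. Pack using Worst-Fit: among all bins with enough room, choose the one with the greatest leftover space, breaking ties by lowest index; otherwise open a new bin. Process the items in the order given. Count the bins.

bin 1: place 5, 7 left
bin 1: place 5, 2 left
bin 2: place 5, 7 left
bin 2: place 4, 3 left
bin 3: place 4, 8 left
bin 3: place 5, 3 left
bin 4: place 5, 7 left
bin 4: place 5, 2 left
bin 5: place 5, 7 left
bin 5: place 5, 2 left
bin 6: place 4, 8 left
bin 6: place 4, 4 left
bin 7: place 5, 7 left
bin 7: place 4, 3 left
bin 8: place 5, 7 left

8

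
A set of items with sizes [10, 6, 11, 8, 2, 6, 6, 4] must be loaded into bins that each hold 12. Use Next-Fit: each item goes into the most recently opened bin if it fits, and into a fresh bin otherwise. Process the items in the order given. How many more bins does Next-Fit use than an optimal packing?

Next-Fit: [10] [6] [11] [8,2] [6,6] [4] → 6 bins.
Total size 53; any packing needs at least ⌈53/12⌉ = 5 bins.
An optimal packing achieves that bound: [11] [10,2] [8,4] [6,6] [6] → 5 bins.
Excess: 6 − 5 = 1.

1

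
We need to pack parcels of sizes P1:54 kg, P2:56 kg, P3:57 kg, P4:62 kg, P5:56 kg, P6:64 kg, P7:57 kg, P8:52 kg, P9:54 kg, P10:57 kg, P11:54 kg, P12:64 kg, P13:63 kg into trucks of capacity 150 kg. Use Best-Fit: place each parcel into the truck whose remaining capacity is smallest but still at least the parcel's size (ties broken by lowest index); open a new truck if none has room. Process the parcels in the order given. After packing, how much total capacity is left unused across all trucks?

300

Put P1 (54 kg) in truck 1; 96 kg remain.
Put P2 (56 kg) in truck 1; 40 kg remain.
Put P3 (57 kg) in truck 2; 93 kg remain.
Put P4 (62 kg) in truck 2; 31 kg remain.
Put P5 (56 kg) in truck 3; 94 kg remain.
Put P6 (64 kg) in truck 3; 30 kg remain.
Put P7 (57 kg) in truck 4; 93 kg remain.
Put P8 (52 kg) in truck 4; 41 kg remain.
Put P9 (54 kg) in truck 5; 96 kg remain.
Put P10 (57 kg) in truck 5; 39 kg remain.
Put P11 (54 kg) in truck 6; 96 kg remain.
Put P12 (64 kg) in truck 6; 32 kg remain.
Put P13 (63 kg) in truck 7; 87 kg remain.
7 trucks × 150 kg = 1050 kg; used 750 kg; unused 300 kg.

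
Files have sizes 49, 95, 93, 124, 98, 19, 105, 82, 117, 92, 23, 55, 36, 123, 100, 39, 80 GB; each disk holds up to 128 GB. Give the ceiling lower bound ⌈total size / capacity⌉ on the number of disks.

Total size = 49 + 95 + 93 + 124 + 98 + 19 + 105 + 82 + 117 + 92 + 23 + 55 + 36 + 123 + 100 + 39 + 80 = 1330 GB.
⌈1330 / 128⌉ = 11.

11 disks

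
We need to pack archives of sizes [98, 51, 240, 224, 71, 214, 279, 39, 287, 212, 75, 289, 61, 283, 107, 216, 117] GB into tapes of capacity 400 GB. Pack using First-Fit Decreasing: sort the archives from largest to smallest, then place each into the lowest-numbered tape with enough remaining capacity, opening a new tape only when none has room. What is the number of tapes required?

Sorted descending: 289, 287, 283, 279, 240, 224, 216, 214, 212, 117, 107, 98, 75, 71, 61, 51, 39.
tape 1: place 289 GB, 111 GB left
tape 2: place 287 GB, 113 GB left
tape 3: place 283 GB, 117 GB left
tape 4: place 279 GB, 121 GB left
tape 5: place 240 GB, 160 GB left
tape 6: place 224 GB, 176 GB left
tape 7: place 216 GB, 184 GB left
tape 8: place 214 GB, 186 GB left
tape 9: place 212 GB, 188 GB left
tape 3: place 117 GB, 0 GB left
tape 1: place 107 GB, 4 GB left
tape 2: place 98 GB, 15 GB left
tape 4: place 75 GB, 46 GB left
tape 5: place 71 GB, 89 GB left
tape 5: place 61 GB, 28 GB left
tape 6: place 51 GB, 125 GB left
tape 4: place 39 GB, 7 GB left
Final tapes: [289,107] [287,98] [283,117] [279,75,39] [240,71,61] [224,51] [216] [214] [212].

9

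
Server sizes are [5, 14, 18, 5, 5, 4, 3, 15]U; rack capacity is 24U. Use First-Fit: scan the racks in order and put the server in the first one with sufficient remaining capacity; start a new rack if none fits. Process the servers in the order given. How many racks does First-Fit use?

Put 5U in rack 1; 19U remain.
Put 14U in rack 1; 5U remain.
Put 18U in rack 2; 6U remain.
Put 5U in rack 1; 0U remain.
Put 5U in rack 2; 1U remain.
Put 4U in rack 3; 20U remain.
Put 3U in rack 3; 17U remain.
Put 15U in rack 3; 2U remain.
Final racks: [5,14,5] [18,5] [4,3,15].

3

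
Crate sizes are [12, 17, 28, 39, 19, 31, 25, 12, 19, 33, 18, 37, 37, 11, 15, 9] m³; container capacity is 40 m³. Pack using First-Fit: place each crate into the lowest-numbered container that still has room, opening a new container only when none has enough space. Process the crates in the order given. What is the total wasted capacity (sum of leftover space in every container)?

38

12 m³ → container 1 (remaining 28 m³)
17 m³ → container 1 (remaining 11 m³)
28 m³ → container 2 (remaining 12 m³)
39 m³ → container 3 (remaining 1 m³)
19 m³ → container 4 (remaining 21 m³)
31 m³ → container 5 (remaining 9 m³)
25 m³ → container 6 (remaining 15 m³)
12 m³ → container 2 (remaining 0 m³)
19 m³ → container 4 (remaining 2 m³)
33 m³ → container 7 (remaining 7 m³)
18 m³ → container 8 (remaining 22 m³)
37 m³ → container 9 (remaining 3 m³)
37 m³ → container 10 (remaining 3 m³)
11 m³ → container 1 (remaining 0 m³)
15 m³ → container 6 (remaining 0 m³)
9 m³ → container 5 (remaining 0 m³)
10 containers × 40 m³ = 400 m³; used 362 m³; unused 38 m³.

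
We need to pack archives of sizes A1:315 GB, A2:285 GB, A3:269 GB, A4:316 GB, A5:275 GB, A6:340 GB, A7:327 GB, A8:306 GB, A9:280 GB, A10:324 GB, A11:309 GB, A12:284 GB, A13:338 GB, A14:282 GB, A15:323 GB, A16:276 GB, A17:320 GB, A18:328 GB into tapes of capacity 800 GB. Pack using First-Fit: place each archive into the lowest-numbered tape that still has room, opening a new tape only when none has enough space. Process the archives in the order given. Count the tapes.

9

A1 (315 GB) → tape 1 (remaining 485 GB)
A2 (285 GB) → tape 1 (remaining 200 GB)
A3 (269 GB) → tape 2 (remaining 531 GB)
A4 (316 GB) → tape 2 (remaining 215 GB)
A5 (275 GB) → tape 3 (remaining 525 GB)
A6 (340 GB) → tape 3 (remaining 185 GB)
A7 (327 GB) → tape 4 (remaining 473 GB)
A8 (306 GB) → tape 4 (remaining 167 GB)
A9 (280 GB) → tape 5 (remaining 520 GB)
A10 (324 GB) → tape 5 (remaining 196 GB)
A11 (309 GB) → tape 6 (remaining 491 GB)
A12 (284 GB) → tape 6 (remaining 207 GB)
A13 (338 GB) → tape 7 (remaining 462 GB)
A14 (282 GB) → tape 7 (remaining 180 GB)
A15 (323 GB) → tape 8 (remaining 477 GB)
A16 (276 GB) → tape 8 (remaining 201 GB)
A17 (320 GB) → tape 9 (remaining 480 GB)
A18 (328 GB) → tape 9 (remaining 152 GB)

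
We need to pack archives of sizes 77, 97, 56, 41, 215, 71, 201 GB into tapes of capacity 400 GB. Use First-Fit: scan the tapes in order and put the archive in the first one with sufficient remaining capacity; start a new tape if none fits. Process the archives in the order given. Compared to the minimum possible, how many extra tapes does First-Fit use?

First-Fit: [77,97,56,41,71] [215] [201] → 3 tapes.
Total size 758 GB; any packing needs at least ⌈758/400⌉ = 2 tapes.
An optimal packing achieves that bound: [215,97,77] [201,71,56,41] → 2 tapes.
Excess: 3 − 2 = 1.

1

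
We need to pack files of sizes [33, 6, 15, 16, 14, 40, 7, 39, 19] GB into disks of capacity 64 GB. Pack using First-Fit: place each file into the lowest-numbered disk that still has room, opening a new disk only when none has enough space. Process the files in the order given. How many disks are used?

Put 33 GB in disk 1; 31 GB remain.
Put 6 GB in disk 1; 25 GB remain.
Put 15 GB in disk 1; 10 GB remain.
Put 16 GB in disk 2; 48 GB remain.
Put 14 GB in disk 2; 34 GB remain.
Put 40 GB in disk 3; 24 GB remain.
Put 7 GB in disk 1; 3 GB remain.
Put 39 GB in disk 4; 25 GB remain.
Put 19 GB in disk 2; 15 GB remain.

4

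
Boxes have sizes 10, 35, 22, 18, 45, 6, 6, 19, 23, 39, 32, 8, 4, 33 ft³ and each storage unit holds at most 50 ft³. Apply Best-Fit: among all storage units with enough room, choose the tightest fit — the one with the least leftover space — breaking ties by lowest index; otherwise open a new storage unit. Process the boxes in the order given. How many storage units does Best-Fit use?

10 ft³ → storage unit 1 (remaining 40 ft³)
35 ft³ → storage unit 1 (remaining 5 ft³)
22 ft³ → storage unit 2 (remaining 28 ft³)
18 ft³ → storage unit 2 (remaining 10 ft³)
45 ft³ → storage unit 3 (remaining 5 ft³)
6 ft³ → storage unit 2 (remaining 4 ft³)
6 ft³ → storage unit 4 (remaining 44 ft³)
19 ft³ → storage unit 4 (remaining 25 ft³)
23 ft³ → storage unit 4 (remaining 2 ft³)
39 ft³ → storage unit 5 (remaining 11 ft³)
32 ft³ → storage unit 6 (remaining 18 ft³)
8 ft³ → storage unit 5 (remaining 3 ft³)
4 ft³ → storage unit 2 (remaining 0 ft³)
33 ft³ → storage unit 7 (remaining 17 ft³)
Final storage units: [10,35] [22,18,6,4] [45] [6,19,23] [39,8] [32] [33].

7 storage units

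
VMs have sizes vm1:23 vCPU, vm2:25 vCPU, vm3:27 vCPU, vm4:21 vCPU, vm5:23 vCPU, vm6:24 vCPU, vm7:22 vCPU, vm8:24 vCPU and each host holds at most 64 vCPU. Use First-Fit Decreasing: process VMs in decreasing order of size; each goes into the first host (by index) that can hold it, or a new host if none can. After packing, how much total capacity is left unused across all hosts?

Sorted descending: 27, 25, 24, 24, 23, 23, 22, 21.
host 1: place 27 vCPU, 37 vCPU left
host 1: place 25 vCPU, 12 vCPU left
host 2: place 24 vCPU, 40 vCPU left
host 2: place 24 vCPU, 16 vCPU left
host 3: place 23 vCPU, 41 vCPU left
host 3: place 23 vCPU, 18 vCPU left
host 4: place 22 vCPU, 42 vCPU left
host 4: place 21 vCPU, 21 vCPU left
4 hosts × 64 vCPU = 256 vCPU; used 189 vCPU; unused 67 vCPU.

67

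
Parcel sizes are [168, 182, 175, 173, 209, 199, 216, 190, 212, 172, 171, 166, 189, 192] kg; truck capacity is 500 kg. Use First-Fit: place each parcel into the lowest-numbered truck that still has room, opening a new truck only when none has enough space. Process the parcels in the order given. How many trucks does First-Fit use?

168 kg → truck 1 (remaining 332 kg)
182 kg → truck 1 (remaining 150 kg)
175 kg → truck 2 (remaining 325 kg)
173 kg → truck 2 (remaining 152 kg)
209 kg → truck 3 (remaining 291 kg)
199 kg → truck 3 (remaining 92 kg)
216 kg → truck 4 (remaining 284 kg)
190 kg → truck 4 (remaining 94 kg)
212 kg → truck 5 (remaining 288 kg)
172 kg → truck 5 (remaining 116 kg)
171 kg → truck 6 (remaining 329 kg)
166 kg → truck 6 (remaining 163 kg)
189 kg → truck 7 (remaining 311 kg)
192 kg → truck 7 (remaining 119 kg)

7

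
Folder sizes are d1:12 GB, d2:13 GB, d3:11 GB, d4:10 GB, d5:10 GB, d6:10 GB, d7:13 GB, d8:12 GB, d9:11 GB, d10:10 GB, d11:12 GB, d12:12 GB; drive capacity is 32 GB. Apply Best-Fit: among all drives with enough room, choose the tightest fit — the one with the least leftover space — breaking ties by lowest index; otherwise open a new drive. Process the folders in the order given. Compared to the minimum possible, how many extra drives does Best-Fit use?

Best-Fit: [12,13] [11,10,10] [10,13] [12,11] [10,12] [12] → 6 drives.
Total size 136 GB; any packing needs at least ⌈136/32⌉ = 5 drives.
An optimal packing achieves that bound: [13,13] [12,12] [12,12] [11,11,10] [10,10,10] → 5 drives.
Excess: 6 − 5 = 1.

1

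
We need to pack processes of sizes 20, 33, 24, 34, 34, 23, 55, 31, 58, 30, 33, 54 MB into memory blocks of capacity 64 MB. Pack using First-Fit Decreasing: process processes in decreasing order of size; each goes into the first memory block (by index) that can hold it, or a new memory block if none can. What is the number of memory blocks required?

8

Sorted descending: 58, 55, 54, 34, 34, 33, 33, 31, 30, 24, 23, 20.
58 MB → memory block 1 (remaining 6 MB)
55 MB → memory block 2 (remaining 9 MB)
54 MB → memory block 3 (remaining 10 MB)
34 MB → memory block 4 (remaining 30 MB)
34 MB → memory block 5 (remaining 30 MB)
33 MB → memory block 6 (remaining 31 MB)
33 MB → memory block 7 (remaining 31 MB)
31 MB → memory block 6 (remaining 0 MB)
30 MB → memory block 4 (remaining 0 MB)
24 MB → memory block 5 (remaining 6 MB)
23 MB → memory block 7 (remaining 8 MB)
20 MB → memory block 8 (remaining 44 MB)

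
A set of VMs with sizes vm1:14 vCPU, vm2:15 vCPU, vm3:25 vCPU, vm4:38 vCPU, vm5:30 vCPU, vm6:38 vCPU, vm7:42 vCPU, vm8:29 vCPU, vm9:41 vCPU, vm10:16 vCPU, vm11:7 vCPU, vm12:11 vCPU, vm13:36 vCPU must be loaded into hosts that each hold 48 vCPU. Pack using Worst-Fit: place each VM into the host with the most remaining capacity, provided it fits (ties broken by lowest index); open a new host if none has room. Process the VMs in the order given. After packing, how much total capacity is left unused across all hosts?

vm1 (14 vCPU) → host 1 (remaining 34 vCPU)
vm2 (15 vCPU) → host 1 (remaining 19 vCPU)
vm3 (25 vCPU) → host 2 (remaining 23 vCPU)
vm4 (38 vCPU) → host 3 (remaining 10 vCPU)
vm5 (30 vCPU) → host 4 (remaining 18 vCPU)
vm6 (38 vCPU) → host 5 (remaining 10 vCPU)
vm7 (42 vCPU) → host 6 (remaining 6 vCPU)
vm8 (29 vCPU) → host 7 (remaining 19 vCPU)
vm9 (41 vCPU) → host 8 (remaining 7 vCPU)
vm10 (16 vCPU) → host 2 (remaining 7 vCPU)
vm11 (7 vCPU) → host 1 (remaining 12 vCPU)
vm12 (11 vCPU) → host 7 (remaining 8 vCPU)
vm13 (36 vCPU) → host 9 (remaining 12 vCPU)
9 hosts × 48 vCPU = 432 vCPU; used 342 vCPU; unused 90 vCPU.

90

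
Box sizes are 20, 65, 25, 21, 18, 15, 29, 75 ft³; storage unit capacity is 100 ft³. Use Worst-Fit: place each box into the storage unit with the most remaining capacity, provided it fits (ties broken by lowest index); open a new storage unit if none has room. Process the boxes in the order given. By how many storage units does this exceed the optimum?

Worst-Fit: [20,65] [25,21,18,15] [29] [75] → 4 storage units.
Total size 268 ft³; any packing needs at least ⌈268/100⌉ = 3 storage units.
An optimal packing achieves that bound: [75,25] [65,29] [21,20,18,15] → 3 storage units.
Excess: 4 − 3 = 1.

1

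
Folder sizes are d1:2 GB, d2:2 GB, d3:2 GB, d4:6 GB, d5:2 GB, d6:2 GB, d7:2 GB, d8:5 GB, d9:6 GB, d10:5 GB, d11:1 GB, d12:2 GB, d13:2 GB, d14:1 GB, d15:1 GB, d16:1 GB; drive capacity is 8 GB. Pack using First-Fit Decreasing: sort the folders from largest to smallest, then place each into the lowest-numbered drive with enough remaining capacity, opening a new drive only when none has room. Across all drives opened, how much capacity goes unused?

6

Sorted descending: 6, 6, 5, 5, 2, 2, 2, 2, 2, 2, 2, 2, 1, 1, 1, 1.
Put 6 GB in drive 1; 2 GB remain.
Put 6 GB in drive 2; 2 GB remain.
Put 5 GB in drive 3; 3 GB remain.
Put 5 GB in drive 4; 3 GB remain.
Put 2 GB in drive 1; 0 GB remain.
Put 2 GB in drive 2; 0 GB remain.
Put 2 GB in drive 3; 1 GB remain.
Put 2 GB in drive 4; 1 GB remain.
Put 2 GB in drive 5; 6 GB remain.
Put 2 GB in drive 5; 4 GB remain.
Put 2 GB in drive 5; 2 GB remain.
Put 2 GB in drive 5; 0 GB remain.
Put 1 GB in drive 3; 0 GB remain.
Put 1 GB in drive 4; 0 GB remain.
Put 1 GB in drive 6; 7 GB remain.
Put 1 GB in drive 6; 6 GB remain.
6 drives × 8 GB = 48 GB; used 42 GB; unused 6 GB.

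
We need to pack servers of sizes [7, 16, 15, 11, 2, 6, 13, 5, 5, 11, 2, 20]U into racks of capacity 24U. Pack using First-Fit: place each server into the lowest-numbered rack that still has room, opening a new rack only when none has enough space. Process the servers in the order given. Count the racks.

Put 7U in rack 1; 17U remain.
Put 16U in rack 1; 1U remain.
Put 15U in rack 2; 9U remain.
Put 11U in rack 3; 13U remain.
Put 2U in rack 2; 7U remain.
Put 6U in rack 2; 1U remain.
Put 13U in rack 3; 0U remain.
Put 5U in rack 4; 19U remain.
Put 5U in rack 4; 14U remain.
Put 11U in rack 4; 3U remain.
Put 2U in rack 4; 1U remain.
Put 20U in rack 5; 4U remain.

5 racks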